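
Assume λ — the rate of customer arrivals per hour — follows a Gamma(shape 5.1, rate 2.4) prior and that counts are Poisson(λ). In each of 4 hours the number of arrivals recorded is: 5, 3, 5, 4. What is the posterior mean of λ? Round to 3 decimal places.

The Poisson likelihood adds the total count to the shape and the number of exposure periods to the rate. Here ∑xᵢ = 17 and n = 4, so shape 5.1→22.1 and rate 2.4→6.4.
E[λ | data] = 22.1/6.4 = 3.453.

Posterior mean ≈ 3.453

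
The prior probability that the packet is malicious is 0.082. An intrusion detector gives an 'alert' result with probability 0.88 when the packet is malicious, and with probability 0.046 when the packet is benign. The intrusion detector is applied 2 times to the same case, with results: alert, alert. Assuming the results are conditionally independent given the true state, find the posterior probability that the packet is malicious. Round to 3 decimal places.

Posterior P(H) ≈ 0.970

With H the event that the packet is malicious, the joint likelihood of the observed sequence is P(data|H) = 0.88·0.88 = 0.77440 and P(data|¬H) = 0.046·0.046 = 0.0021160.
Bayes: P(H|data) = 0.082·0.77440 / (0.082·0.77440 + 0.918·0.0021160) = 0.063501/0.065443 = 0.9703.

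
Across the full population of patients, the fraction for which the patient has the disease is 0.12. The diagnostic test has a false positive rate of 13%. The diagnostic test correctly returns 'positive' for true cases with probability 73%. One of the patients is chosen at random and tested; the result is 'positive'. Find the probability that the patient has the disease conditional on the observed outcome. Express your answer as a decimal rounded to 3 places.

P(H | E) ≈ 0.434

Let H be the event that the patient has the disease. P(H) = 0.12, so P(¬H) = 0.88. With E the 'positive' result, P(E|H) = 0.73 and P(E|¬H) = 0.13.
P(E) = 0.73·0.12 + 0.13·0.88 = 0.087600 + 0.11440 = 0.20200.
By Bayes' theorem, P(H|E) = 0.087600 / 0.20200 = 0.434.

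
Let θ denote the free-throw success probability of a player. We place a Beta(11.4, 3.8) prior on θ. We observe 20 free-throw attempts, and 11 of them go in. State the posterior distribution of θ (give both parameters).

Posterior: Beta(22.4, 12.8)

Observing 11 successes and 9 failures updates Beta(11.4, 3.8) by adding the success and failure counts to the two shape parameters: α = 11.4+11 = 22.4, β = 3.8+9 = 12.8.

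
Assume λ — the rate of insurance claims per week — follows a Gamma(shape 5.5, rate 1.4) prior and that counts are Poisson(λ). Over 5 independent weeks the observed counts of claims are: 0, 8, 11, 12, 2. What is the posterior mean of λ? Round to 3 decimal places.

The Poisson likelihood adds the total count to the shape and the number of exposure periods to the rate. Here ∑xᵢ = 33 and n = 5, so shape 5.5→38.5 and rate 1.4→6.4.
E[λ | data] = 38.5/6.4 = 6.016.

Posterior mean ≈ 6.016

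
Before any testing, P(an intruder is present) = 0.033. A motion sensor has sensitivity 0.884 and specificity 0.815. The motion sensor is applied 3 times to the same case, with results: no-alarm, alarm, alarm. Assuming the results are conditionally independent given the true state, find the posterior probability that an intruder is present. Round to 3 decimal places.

Posterior P(H) ≈ 0.100

With H the event that an intruder is present, the joint likelihood of the observed sequence is P(data|H) = 0.116·0.884·0.884 = 0.090649 and P(data|¬H) = 0.815·0.185·0.185 = 0.027893.
Bayes: P(H|data) = 0.033·0.090649 / (0.033·0.090649 + 0.967·0.027893) = 0.0029914/0.029964 = 0.0998.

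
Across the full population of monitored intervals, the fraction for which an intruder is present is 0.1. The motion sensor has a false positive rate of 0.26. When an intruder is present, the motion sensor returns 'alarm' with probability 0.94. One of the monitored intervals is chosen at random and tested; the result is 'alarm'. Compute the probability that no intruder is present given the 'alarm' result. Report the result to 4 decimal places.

Let H be the event that an intruder is present. P(H) = 0.1, so P(¬H) = 0.9. With E the 'alarm' result, P(E|H) = 0.94 and P(E|¬H) = 0.26.
P(E) = 0.94·0.1 + 0.26·0.9 = 0.094000 + 0.23400 = 0.32800.
By Bayes' theorem, P(H|E) = 0.094000 / 0.32800 = 0.2866. Hence P(¬H|E) = 1 − 0.2866 = 0.7134.

P(¬H | E) ≈ 0.7134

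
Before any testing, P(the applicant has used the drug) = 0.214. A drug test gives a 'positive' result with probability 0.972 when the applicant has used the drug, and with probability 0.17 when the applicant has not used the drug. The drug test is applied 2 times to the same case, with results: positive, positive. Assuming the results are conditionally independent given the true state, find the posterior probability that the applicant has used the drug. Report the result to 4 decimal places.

With H the event that the applicant has used the drug, the joint likelihood of the observed sequence is P(data|H) = 0.972·0.972 = 0.94478 and P(data|¬H) = 0.17·0.17 = 0.028900.
Bayes: P(H|data) = 0.214·0.94478 / (0.214·0.94478 + 0.786·0.028900) = 0.20218/0.22490 = 0.8990.

Posterior P(H) ≈ 0.8990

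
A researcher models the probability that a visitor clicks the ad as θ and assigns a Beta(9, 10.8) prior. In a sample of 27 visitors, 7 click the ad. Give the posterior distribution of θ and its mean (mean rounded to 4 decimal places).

The binomial likelihood is conjugate to the Beta prior: with 7 successes and 20 failures, the posterior is Beta(9+7, 10.8+20) = Beta(16, 30.8).
E[θ | data] = 16/(16+30.8) = 0.3419.

Posterior: Beta(16, 30.8); mean ≈ 0.3419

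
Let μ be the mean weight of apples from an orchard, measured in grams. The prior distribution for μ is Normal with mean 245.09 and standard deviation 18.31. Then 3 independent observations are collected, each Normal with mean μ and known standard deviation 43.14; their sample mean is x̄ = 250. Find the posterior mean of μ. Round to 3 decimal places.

Prior precision 1/τ₀² = 1/18.31² = 0.00298279; data precision n/σ² = 3/43.14² = 0.00161198.
Posterior precision = 0.00298279 + 0.00161198 = 0.00459478.
Posterior mean = (0.00298279·245.09 + 0.00161198·250) / 0.00459478 = 246.813.

Posterior mean ≈ 246.813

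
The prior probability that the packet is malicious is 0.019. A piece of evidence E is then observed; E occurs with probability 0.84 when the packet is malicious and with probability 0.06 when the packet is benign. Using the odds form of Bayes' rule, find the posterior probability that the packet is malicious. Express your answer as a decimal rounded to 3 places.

Prior odds = 0.019/(1−0.019) = 0.019368.
Likelihood ratio for E = 0.84/0.06 = 14.000.
Posterior odds = prior odds × LR = 0.27115.
Posterior probability = odds/(1+odds) = 0.27115/1.2712 = 0.213.

Posterior probability ≈ 0.213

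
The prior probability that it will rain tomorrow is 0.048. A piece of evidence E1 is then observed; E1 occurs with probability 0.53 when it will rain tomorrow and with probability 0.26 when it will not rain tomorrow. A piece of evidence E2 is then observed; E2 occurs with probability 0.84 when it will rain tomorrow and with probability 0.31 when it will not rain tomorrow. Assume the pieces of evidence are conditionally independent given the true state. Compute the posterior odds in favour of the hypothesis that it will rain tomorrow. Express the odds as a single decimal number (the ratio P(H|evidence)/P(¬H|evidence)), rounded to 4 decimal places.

Prior odds = 0.048/(1−0.048) = 0.050420.
Likelihood ratio for E1 = 0.53/0.26 = 2.0385.
Likelihood ratio for E2 = 0.84/0.31 = 2.7097.
Posterior odds = prior odds × LR₁ × LR₂ = 0.27850.

Posterior odds ≈ 0.2785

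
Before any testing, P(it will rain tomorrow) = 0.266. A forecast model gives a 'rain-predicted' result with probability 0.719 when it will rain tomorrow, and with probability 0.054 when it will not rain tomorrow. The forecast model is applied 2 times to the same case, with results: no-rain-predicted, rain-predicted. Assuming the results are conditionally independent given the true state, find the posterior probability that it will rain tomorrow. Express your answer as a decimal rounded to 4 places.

Let H be the event that it will rain tomorrow; start with P(H) = 0.266. P('rain-predicted'|H) = 0.719, P('rain-predicted'|¬H) = 0.054.
Update on result 1 ('no-rain-predicted'): P(H) ← 0.281·0.2660 / (0.281·0.2660 + 0.946·0.7340) = 0.074746/0.76911 = 0.0972.
Update on result 2 ('rain-predicted'): P(H) ← 0.719·0.0972 / (0.719·0.0972 + 0.054·0.9028) = 0.069876/0.11863 = 0.5890.

Posterior P(H) ≈ 0.5890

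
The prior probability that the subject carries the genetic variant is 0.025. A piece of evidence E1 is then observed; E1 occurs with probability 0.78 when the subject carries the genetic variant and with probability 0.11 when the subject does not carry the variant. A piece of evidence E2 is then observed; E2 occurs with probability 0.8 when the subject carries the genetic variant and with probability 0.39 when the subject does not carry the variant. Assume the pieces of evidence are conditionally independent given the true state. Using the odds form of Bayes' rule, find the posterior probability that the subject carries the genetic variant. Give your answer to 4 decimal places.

Posterior probability ≈ 0.2716

Prior odds = 0.025/(1−0.025) = 0.025641. In log-odds, ln(0.025641) = -3.6636.
Add log likelihood ratios: ln(7.0909) + ln(2.0513) = 2.6773.
Posterior log-odds = -0.98628, so posterior odds = exp(-0.98628) = 0.37296. Converting, P(H|E) = 0.37296/1.3730 = 0.2716.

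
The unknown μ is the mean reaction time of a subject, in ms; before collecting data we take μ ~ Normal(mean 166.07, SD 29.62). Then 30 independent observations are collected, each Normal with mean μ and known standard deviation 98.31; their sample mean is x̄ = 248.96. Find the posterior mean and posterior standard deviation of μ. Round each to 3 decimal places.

Posterior mean ≈ 226.698; posterior SD ≈ 15.350

Prior precision 1/τ₀² = 1/29.62² = 0.00113980; data precision n/σ² = 30/98.31² = 0.00310403.
Posterior precision = 0.00113980 + 0.00310403 = 0.00424383, giving posterior SD = 1/√0.00424383 = 15.350.
Posterior mean = (0.00113980·166.07 + 0.00310403·248.96) / 0.00424383 = 226.698.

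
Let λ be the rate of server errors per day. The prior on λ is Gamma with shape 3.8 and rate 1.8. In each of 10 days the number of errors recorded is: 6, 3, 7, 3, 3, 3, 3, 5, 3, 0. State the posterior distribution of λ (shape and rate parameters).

Posterior: Gamma(shape=39.8, rate=11.8)

Total count ∑xᵢ = 36 over n = 10 days.
Gamma is conjugate to the Poisson likelihood: posterior is Gamma(shape = 3.8+36 = 39.8, rate = 1.8+10 = 11.8).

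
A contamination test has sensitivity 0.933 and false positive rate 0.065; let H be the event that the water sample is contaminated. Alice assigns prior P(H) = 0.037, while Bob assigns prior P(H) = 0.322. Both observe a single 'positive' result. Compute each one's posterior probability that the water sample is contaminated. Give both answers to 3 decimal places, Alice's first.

Alice: 0.355; Bob: 0.872

The likelihood ratio for a 'positive' result is 0.933/0.065 = 14.354.
Alice: prior odds 0.037/0.963 = 0.038422; posterior odds 0.55150; posterior probability 0.355.
Bob: prior odds 0.322/0.678 = 0.47493; posterior odds 6.8170; posterior probability 0.872.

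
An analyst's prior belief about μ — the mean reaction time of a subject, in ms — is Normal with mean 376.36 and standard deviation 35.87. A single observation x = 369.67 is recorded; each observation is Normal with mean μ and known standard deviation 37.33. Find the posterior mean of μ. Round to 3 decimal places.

With known σ, the Normal prior is conjugate. Weight on the data is w = (n/σ²)/(n/σ² + 1/τ₀²) = 0.00071760/(0.00071760+0.00077721) = 0.48006.
Posterior mean = w·x̄ + (1−w)·μ₀ = 0.48006·369.67 + 0.51994·376.36 = 373.148.

Posterior mean ≈ 373.148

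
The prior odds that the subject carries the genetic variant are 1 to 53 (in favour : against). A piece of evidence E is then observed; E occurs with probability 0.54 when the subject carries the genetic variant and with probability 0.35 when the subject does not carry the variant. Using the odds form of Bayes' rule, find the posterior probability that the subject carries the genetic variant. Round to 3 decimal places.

Prior odds = 1/53 = 0.018868.
Likelihood ratio for E = 0.54/0.35 = 1.5429.
Posterior odds = prior odds × LR = 0.029111.
Posterior probability = odds/(1+odds) = 0.029111/1.0291 = 0.028.

Posterior probability ≈ 0.028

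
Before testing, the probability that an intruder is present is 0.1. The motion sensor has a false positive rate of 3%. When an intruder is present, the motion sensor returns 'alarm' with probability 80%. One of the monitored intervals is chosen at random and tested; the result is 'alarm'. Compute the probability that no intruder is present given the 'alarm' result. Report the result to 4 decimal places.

P(¬H | E) ≈ 0.2523

Let H be the event that an intruder is present. P(H) = 0.1, so P(¬H) = 0.9. With E the 'alarm' result, P(E|H) = 0.8 and P(E|¬H) = 0.03.
P(E) = 0.8·0.1 + 0.03·0.9 = 0.080000 + 0.027000 = 0.10700.
By Bayes' theorem, P(H|E) = 0.080000 / 0.10700 = 0.7477. Hence P(¬H|E) = 1 − 0.7477 = 0.2523.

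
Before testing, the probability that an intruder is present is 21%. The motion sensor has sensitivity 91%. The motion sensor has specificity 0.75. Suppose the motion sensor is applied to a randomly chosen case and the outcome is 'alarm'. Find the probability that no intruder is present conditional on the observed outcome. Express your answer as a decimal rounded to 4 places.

P(¬H | E) ≈ 0.5082

Write H for 'an intruder is present'. Prior odds H:¬H = 0.21/0.79 = 0.26582. For the 'alarm' outcome, the likelihood ratio is 0.91/0.25 = 3.6400.
Posterior odds = 0.26582 × 3.6400 = 0.96759, so P(H|E) = 0.96759/(1+0.96759) = 0.4918. Then P(¬H|E) = 1 − 0.4918 = 0.5082.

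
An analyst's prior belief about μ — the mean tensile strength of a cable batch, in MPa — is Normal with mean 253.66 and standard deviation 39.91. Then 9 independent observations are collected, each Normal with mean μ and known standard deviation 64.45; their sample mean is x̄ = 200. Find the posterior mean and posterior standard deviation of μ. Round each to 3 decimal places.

Posterior mean ≈ 212.055; posterior SD ≈ 18.917

With known σ, the Normal prior is conjugate. Weight on the data is w = (n/σ²)/(n/σ² + 1/τ₀²) = 0.00216669/(0.00216669+0.00062782) = 0.77534.
Posterior mean = w·x̄ + (1−w)·μ₀ = 0.77534·200 + 0.22466·253.66 = 212.055. Posterior variance = 1/(0.00216669+0.00062782) = 357.844, so SD = 18.917.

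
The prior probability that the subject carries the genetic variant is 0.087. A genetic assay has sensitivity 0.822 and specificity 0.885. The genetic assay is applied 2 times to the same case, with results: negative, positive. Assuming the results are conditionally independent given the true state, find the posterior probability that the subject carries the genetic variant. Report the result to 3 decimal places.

Posterior P(H) ≈ 0.120

With H the event that the subject carries the genetic variant, the joint likelihood of the observed sequence is P(data|H) = 0.178·0.822 = 0.14632 and P(data|¬H) = 0.885·0.115 = 0.10178.
Bayes: P(H|data) = 0.087·0.14632 / (0.087·0.14632 + 0.913·0.10178) = 0.012729/0.10565 = 0.1205.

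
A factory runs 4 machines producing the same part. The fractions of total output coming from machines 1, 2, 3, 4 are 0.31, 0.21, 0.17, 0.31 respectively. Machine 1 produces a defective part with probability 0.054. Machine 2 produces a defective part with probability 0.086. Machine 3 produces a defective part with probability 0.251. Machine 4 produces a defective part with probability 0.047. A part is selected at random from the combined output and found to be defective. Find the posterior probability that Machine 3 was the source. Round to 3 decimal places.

P(defective|M1) = 0.054; P(defective|M2) = 0.086; P(defective|M3) = 0.251; P(defective|M4) = 0.047.
Prior × likelihood for each source: 0.31·0.054=0.01674, 0.21·0.086=0.01806, 0.17·0.251=0.04267, 0.31·0.047=0.01457. Summing gives P(defective) = 0.092040.
P(Machine 3 | defective) = 0.04267 / 0.092040 = 0.464.

Posterior probability ≈ 0.464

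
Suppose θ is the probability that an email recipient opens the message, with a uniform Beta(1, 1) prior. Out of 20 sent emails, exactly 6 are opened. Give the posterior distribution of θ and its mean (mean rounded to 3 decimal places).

Observing 6 successes and 14 failures updates Beta(1, 1) by adding the success and failure counts to the two shape parameters: α = 1+6 = 7, β = 1+14 = 15.
Posterior mean = α/(α+β) = 7/22 = 0.318.

Posterior: Beta(7, 15); mean ≈ 0.318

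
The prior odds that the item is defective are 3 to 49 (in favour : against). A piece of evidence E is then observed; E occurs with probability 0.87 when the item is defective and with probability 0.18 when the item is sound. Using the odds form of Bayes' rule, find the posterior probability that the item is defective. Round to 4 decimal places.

Posterior probability ≈ 0.2283

Prior odds = 3/49 = 0.061224.
Likelihood ratio for E = 0.87/0.18 = 4.8333.
Posterior odds = prior odds × LR = 0.29592.
Posterior probability = odds/(1+odds) = 0.29592/1.2959 = 0.2283.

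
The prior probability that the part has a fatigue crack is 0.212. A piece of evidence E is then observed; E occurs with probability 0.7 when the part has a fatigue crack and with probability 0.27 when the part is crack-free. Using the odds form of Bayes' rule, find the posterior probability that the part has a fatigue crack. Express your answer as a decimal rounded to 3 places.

Prior odds = 0.212/(1−0.212) = 0.26904. In log-odds, ln(0.26904) = -1.3129.
Add log likelihood ratio: ln(2.5926) = 0.95266.
Posterior log-odds = -0.36025, so posterior odds = exp(-0.36025) = 0.69750. Converting, P(H|E) = 0.69750/1.6975 = 0.411.

Posterior probability ≈ 0.411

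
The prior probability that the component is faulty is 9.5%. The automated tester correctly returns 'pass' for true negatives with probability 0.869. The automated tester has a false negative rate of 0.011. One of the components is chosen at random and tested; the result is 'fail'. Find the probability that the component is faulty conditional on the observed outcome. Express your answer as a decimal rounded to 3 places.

P(H | E) ≈ 0.442

Write H for 'the component is faulty'. Prior odds H:¬H = 0.095/0.905 = 0.10497. For the 'fail' outcome, the likelihood ratio is 0.989/0.131 = 7.5496.
Posterior odds = 0.10497 × 7.5496 = 0.79250, so P(H|E) = 0.79250/(1+0.79250) = 0.442.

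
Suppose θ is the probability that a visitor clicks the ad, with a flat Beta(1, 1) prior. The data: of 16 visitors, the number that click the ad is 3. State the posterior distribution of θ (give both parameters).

Posterior: Beta(4, 14)

Observing 3 successes and 13 failures updates Beta(1, 1) by adding the success and failure counts to the two shape parameters: α = 1+3 = 4, β = 1+13 = 14.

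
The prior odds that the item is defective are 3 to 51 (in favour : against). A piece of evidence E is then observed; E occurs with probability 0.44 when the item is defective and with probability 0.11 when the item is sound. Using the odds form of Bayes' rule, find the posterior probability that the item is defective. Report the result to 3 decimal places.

Prior odds = 3/51 = 0.058824.
Likelihood ratio for E = 0.44/0.11 = 4.0000.
Posterior odds = prior odds × LR = 0.23529.
Posterior probability = odds/(1+odds) = 0.23529/1.2353 = 0.190.

Posterior probability ≈ 0.190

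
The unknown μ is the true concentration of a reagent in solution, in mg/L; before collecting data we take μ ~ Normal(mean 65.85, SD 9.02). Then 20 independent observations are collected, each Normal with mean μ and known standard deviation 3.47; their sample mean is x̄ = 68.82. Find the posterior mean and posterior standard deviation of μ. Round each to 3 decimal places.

Posterior mean ≈ 68.798; posterior SD ≈ 0.773

Prior precision 1/τ₀² = 1/9.02² = 0.0122910; data precision n/σ² = 20/3.47² = 1.66101.
Posterior precision = 0.0122910 + 1.66101 = 1.67330, giving posterior SD = 1/√1.67330 = 0.773.
Posterior mean = (0.0122910·65.85 + 1.66101·68.82) / 1.67330 = 68.798.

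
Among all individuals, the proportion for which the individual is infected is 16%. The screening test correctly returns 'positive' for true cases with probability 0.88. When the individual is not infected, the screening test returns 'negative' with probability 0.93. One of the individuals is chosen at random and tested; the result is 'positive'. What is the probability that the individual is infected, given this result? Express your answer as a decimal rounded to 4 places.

Let H be the event that the individual is infected. P(H) = 0.16, so P(¬H) = 0.84. With E the 'positive' result, P(E|H) = 0.88 and P(E|¬H) = 0.07.
P(E) = 0.88·0.16 + 0.07·0.84 = 0.14080 + 0.058800 = 0.19960.
By Bayes' theorem, P(H|E) = 0.14080 / 0.19960 = 0.7054.

P(H | E) ≈ 0.7054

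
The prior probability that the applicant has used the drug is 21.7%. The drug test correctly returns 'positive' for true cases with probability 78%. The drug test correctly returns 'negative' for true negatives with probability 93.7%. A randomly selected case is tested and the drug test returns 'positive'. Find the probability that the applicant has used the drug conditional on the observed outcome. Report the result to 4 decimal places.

Let H be the event that the applicant has used the drug. P(H) = 0.217, so P(¬H) = 0.783. With E the 'positive' result, P(E|H) = 0.78 and P(E|¬H) = 0.063.
P(E) = 0.78·0.217 + 0.063·0.783 = 0.16926 + 0.049329 = 0.21859.
By Bayes' theorem, P(H|E) = 0.16926 / 0.21859 = 0.7743.

P(H | E) ≈ 0.7743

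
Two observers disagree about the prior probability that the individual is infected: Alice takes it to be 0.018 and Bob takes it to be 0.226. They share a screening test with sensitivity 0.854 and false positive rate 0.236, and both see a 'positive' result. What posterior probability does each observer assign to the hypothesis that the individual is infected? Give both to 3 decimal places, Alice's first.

P('+'|H) = 0.854, P('+'|¬H) = 0.236.
Alice: numerator 0.854·0.018 = 0.015372; evidence = 0.015372+0.236·0.982 = 0.24712; posterior = 0.062.
Bob: numerator 0.854·0.226 = 0.19300; evidence = 0.19300+0.236·0.774 = 0.37567; posterior = 0.514.

Alice: 0.062; Bob: 0.514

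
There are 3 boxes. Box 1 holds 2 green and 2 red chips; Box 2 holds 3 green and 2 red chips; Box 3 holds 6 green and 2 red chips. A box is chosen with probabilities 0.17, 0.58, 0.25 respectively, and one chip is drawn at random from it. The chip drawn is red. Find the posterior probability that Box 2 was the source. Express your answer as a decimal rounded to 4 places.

Posterior probability ≈ 0.6113

Tabulate prior·likelihood by source: [1] prior 0.17, lik 0.5, product 0.08500; [2] prior 0.58, lik 0.4, product 0.2320; [3] prior 0.25, lik 0.25, product 0.06250.
Normalizing constant = 0.37950; the posterior for Box 2 is its product over the sum, 0.2320/0.37950 = 0.6113.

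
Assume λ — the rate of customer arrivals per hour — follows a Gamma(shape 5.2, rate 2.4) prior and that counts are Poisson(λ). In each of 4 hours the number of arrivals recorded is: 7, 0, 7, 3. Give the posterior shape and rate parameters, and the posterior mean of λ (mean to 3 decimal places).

Posterior: Gamma(shape=22.2, rate=6.4); mean ≈ 3.469

Total count ∑xᵢ = 17 over n = 4 hours.
Gamma is conjugate to the Poisson likelihood: posterior is Gamma(shape = 5.2+17 = 22.2, rate = 2.4+4 = 6.4).
E[λ | data] = 22.2/6.4 = 3.469.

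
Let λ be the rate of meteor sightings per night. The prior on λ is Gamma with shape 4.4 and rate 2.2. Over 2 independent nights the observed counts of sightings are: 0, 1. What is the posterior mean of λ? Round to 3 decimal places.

Posterior mean ≈ 1.286

The Poisson likelihood adds the total count to the shape and the number of exposure periods to the rate. Here ∑xᵢ = 1 and n = 2, so shape 4.4→5.4 and rate 2.2→4.2.
E[λ | data] = 5.4/4.2 = 1.286.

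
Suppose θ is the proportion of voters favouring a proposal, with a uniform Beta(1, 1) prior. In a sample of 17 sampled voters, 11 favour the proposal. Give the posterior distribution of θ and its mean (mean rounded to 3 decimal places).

Posterior: Beta(12, 7); mean ≈ 0.632

The binomial likelihood is conjugate to the Beta prior: with 11 successes and 6 failures, the posterior is Beta(1+11, 1+6) = Beta(12, 7).
E[θ | data] = 12/(12+7) = 0.632.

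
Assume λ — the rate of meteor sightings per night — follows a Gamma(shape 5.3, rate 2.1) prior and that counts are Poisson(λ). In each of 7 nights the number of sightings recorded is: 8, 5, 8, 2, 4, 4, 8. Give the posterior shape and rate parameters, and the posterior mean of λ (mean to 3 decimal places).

Total count ∑xᵢ = 39 over n = 7 nights.
Gamma is conjugate to the Poisson likelihood: posterior is Gamma(shape = 5.3+39 = 44.3, rate = 2.1+7 = 9.1).
Posterior mean = shape/rate = 44.3/9.1 = 4.868.

Posterior: Gamma(shape=44.3, rate=9.1); mean ≈ 4.868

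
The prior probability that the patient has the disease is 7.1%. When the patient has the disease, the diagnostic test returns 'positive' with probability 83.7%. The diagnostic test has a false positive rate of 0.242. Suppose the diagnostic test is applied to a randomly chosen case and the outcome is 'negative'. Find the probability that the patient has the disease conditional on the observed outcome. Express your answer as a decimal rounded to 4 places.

Let H be the event that the patient has the disease. P(H) = 0.071, so P(¬H) = 0.929. With E the 'negative' result, P(E|H) = 0.163 and P(E|¬H) = 0.758.
P(E) = 0.163·0.071 + 0.758·0.929 = 0.011573 + 0.70418 = 0.71576.
By Bayes' theorem, P(H|E) = 0.011573 / 0.71576 = 0.0162.

P(H | E) ≈ 0.0162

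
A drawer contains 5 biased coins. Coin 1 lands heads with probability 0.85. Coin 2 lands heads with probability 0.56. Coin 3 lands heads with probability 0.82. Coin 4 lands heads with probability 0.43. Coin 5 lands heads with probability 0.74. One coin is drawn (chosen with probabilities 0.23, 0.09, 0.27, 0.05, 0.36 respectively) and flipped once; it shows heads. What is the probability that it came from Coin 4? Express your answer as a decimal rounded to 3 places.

Posterior probability ≈ 0.028

P(heads|C1) = 0.85; P(heads|C2) = 0.56; P(heads|C3) = 0.82; P(heads|C4) = 0.43; P(heads|C5) = 0.74.
Prior × likelihood for each source: 0.23·0.85=0.1955, 0.09·0.56=0.05040, 0.27·0.82=0.2214, 0.05·0.43=0.02150, 0.36·0.74=0.2664. Summing gives P(heads) = 0.75520.
P(Coin 4 | heads) = 0.02150 / 0.75520 = 0.028.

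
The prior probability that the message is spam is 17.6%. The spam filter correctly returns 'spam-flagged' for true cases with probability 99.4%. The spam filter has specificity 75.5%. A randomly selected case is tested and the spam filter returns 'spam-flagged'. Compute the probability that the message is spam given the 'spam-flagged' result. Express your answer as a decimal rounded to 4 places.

P(H | E) ≈ 0.4643

Let H be the event that the message is spam. P(H) = 0.176, so P(¬H) = 0.824. With E the 'spam-flagged' result, P(E|H) = 0.994 and P(E|¬H) = 0.245.
P(E) = 0.994·0.176 + 0.245·0.824 = 0.17494 + 0.20188 = 0.37682.
By Bayes' theorem, P(H|E) = 0.17494 / 0.37682 = 0.4643.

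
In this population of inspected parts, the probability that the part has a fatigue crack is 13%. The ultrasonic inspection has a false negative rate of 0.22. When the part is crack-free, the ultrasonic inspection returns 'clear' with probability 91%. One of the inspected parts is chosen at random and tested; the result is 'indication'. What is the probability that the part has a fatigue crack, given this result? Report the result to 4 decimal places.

Let H be the event that the part has a fatigue crack. P(H) = 0.13, so P(¬H) = 0.87. With E the 'indication' result, P(E|H) = 0.78 and P(E|¬H) = 0.09.
P(E) = 0.78·0.13 + 0.09·0.87 = 0.10140 + 0.078300 = 0.17970.
By Bayes' theorem, P(H|E) = 0.10140 / 0.17970 = 0.5643.

P(H | E) ≈ 0.5643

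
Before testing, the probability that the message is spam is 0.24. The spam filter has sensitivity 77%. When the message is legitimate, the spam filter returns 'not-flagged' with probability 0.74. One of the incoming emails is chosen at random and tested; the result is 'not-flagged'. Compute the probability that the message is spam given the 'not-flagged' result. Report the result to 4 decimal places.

P(H | E) ≈ 0.0894

Write H for 'the message is spam'. Prior odds H:¬H = 0.24/0.76 = 0.31579. For the 'not-flagged' outcome, the likelihood ratio is 0.23/0.74 = 0.31081.
Posterior odds = 0.31579 × 0.31081 = 0.098151, so P(H|E) = 0.098151/(1+0.098151) = 0.0894.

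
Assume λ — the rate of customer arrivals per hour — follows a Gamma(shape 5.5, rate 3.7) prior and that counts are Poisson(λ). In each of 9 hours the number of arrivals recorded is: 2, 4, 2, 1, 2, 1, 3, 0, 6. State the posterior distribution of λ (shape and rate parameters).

Posterior: Gamma(shape=26.5, rate=12.7)

Total count ∑xᵢ = 21 over n = 9 hours.
Gamma is conjugate to the Poisson likelihood: posterior is Gamma(shape = 5.5+21 = 26.5, rate = 3.7+9 = 12.7).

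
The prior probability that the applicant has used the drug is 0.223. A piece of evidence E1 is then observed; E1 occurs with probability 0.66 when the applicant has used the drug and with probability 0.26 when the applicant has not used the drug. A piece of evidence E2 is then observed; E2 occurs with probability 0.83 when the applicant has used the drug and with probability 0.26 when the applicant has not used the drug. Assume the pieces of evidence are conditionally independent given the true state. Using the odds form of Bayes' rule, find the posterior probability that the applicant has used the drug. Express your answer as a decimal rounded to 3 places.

Prior odds = 0.223/(1−0.223) = 0.28700. In log-odds, ln(0.28700) = -1.2483.
Add log likelihood ratios: ln(2.5385) + ln(3.1923) = 2.0923.
Posterior log-odds = 0.84403, so posterior odds = exp(0.84403) = 2.3257. Converting, P(H|E) = 2.3257/3.3257 = 0.699.

Posterior probability ≈ 0.699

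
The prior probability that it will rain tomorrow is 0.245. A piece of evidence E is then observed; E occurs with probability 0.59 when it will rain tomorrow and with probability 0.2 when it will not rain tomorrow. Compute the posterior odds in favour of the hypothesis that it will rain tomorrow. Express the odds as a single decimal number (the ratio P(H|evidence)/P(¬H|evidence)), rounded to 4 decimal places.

Posterior odds ≈ 0.9573

Prior odds = 0.245/(1−0.245) = 0.32450.
Likelihood ratio for E = 0.59/0.2 = 2.9500.
Posterior odds = prior odds × LR = 0.95728.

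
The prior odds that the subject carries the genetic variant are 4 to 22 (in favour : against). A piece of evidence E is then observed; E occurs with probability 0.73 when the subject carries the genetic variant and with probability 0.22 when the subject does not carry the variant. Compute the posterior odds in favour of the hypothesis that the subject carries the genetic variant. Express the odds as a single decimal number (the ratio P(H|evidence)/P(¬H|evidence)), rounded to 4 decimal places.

Posterior odds ≈ 0.6033

Prior odds = 4/22 = 0.18182. In log-odds, ln(0.18182) = -1.7047.
Add log likelihood ratio: ln(3.3182) = 1.1994.
Posterior log-odds = -0.50533, so posterior odds = exp(-0.50533) = 0.60331.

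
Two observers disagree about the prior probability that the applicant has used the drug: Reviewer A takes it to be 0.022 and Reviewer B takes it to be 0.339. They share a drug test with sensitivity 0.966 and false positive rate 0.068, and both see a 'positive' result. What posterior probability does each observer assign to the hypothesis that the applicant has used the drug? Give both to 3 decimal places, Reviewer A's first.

Reviewer A: 0.242; Reviewer B: 0.879

P('+'|H) = 0.966, P('+'|¬H) = 0.068.
Reviewer A: numerator 0.966·0.022 = 0.021252; evidence = 0.021252+0.068·0.978 = 0.087756; posterior = 0.242.
Reviewer B: numerator 0.966·0.339 = 0.32747; evidence = 0.32747+0.068·0.661 = 0.37242; posterior = 0.879.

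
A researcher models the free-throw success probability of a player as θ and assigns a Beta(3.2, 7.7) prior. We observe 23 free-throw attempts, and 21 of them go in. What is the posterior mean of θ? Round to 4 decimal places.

The binomial likelihood is conjugate to the Beta prior: with 21 successes and 2 failures, the posterior is Beta(3.2+21, 7.7+2) = Beta(24.2, 9.7).
Posterior mean = α/(α+β) = 24.2/33.9 = 0.7139.

Posterior mean ≈ 0.7139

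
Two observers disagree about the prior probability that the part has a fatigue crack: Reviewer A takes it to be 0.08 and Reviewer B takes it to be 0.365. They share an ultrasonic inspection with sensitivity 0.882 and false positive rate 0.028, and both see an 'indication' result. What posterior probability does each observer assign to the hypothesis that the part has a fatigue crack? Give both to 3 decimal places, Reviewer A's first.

P('+'|H) = 0.882, P('+'|¬H) = 0.028.
Reviewer A: numerator 0.882·0.08 = 0.070560; evidence = 0.070560+0.028·0.92 = 0.096320; posterior = 0.733.
Reviewer B: numerator 0.882·0.365 = 0.32193; evidence = 0.32193+0.028·0.635 = 0.33971; posterior = 0.948.

Reviewer A: 0.733; Reviewer B: 0.948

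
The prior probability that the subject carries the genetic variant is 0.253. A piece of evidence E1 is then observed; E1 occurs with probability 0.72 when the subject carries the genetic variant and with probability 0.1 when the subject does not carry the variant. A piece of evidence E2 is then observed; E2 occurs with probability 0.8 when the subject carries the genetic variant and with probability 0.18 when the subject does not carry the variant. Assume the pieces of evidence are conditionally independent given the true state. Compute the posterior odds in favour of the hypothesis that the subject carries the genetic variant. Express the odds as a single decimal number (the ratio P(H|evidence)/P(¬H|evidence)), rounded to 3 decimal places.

Posterior odds ≈ 10.838

Prior odds = 0.253/(1−0.253) = 0.33869. In log-odds, ln(0.33869) = -1.0827.
Add log likelihood ratios: ln(7.2000) + ln(4.4444) = 3.4657.
Posterior log-odds = 2.3831, so posterior odds = exp(2.3831) = 10.838.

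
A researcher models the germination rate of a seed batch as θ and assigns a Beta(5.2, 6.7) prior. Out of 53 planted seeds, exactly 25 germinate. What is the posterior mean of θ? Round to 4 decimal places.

Posterior mean ≈ 0.4653

The binomial likelihood is conjugate to the Beta prior: with 25 successes and 28 failures, the posterior is Beta(5.2+25, 6.7+28) = Beta(30.2, 34.7).
Posterior mean = α/(α+β) = 30.2/64.9 = 0.4653.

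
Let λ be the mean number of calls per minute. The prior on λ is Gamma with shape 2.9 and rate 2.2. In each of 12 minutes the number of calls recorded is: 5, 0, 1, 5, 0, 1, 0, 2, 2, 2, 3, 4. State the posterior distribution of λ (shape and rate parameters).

Posterior: Gamma(shape=27.9, rate=14.2)

Total count ∑xᵢ = 25 over n = 12 minutes.
Gamma is conjugate to the Poisson likelihood: posterior is Gamma(shape = 2.9+25 = 27.9, rate = 2.2+12 = 14.2).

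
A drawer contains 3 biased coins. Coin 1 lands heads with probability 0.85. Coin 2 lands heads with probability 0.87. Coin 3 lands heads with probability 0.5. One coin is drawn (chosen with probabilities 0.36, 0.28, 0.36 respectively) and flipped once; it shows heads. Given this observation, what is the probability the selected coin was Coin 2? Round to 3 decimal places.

Posterior probability ≈ 0.334

P(heads|C1) = 0.85; P(heads|C2) = 0.87; P(heads|C3) = 0.5.
Prior × likelihood for each source: 0.36·0.85=0.3060, 0.28·0.87=0.2436, 0.36·0.5=0.1800. Summing gives P(heads) = 0.72960.
P(Coin 2 | heads) = 0.2436 / 0.72960 = 0.334.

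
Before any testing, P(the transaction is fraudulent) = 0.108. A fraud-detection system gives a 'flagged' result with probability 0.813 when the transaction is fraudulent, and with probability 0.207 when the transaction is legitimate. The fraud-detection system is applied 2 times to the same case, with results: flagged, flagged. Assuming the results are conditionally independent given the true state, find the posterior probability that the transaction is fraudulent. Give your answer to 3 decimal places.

Posterior P(H) ≈ 0.651

With H the event that the transaction is fraudulent, the joint likelihood of the observed sequence is P(data|H) = 0.813·0.813 = 0.66097 and P(data|¬H) = 0.207·0.207 = 0.042849.
Bayes: P(H|data) = 0.108·0.66097 / (0.108·0.66097 + 0.892·0.042849) = 0.071385/0.10961 = 0.6513.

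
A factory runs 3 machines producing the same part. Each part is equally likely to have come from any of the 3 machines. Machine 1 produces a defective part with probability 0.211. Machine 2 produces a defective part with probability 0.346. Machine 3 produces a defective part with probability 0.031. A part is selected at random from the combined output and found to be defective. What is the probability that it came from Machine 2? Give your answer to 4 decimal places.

P(defective|M1) = 0.211; P(defective|M2) = 0.346; P(defective|M3) = 0.031.
Prior × likelihood for each source: 0.333333·0.211=0.07033, 0.333333·0.346=0.1153, 0.333333·0.031=0.01033. Summing gives P(defective) = 0.19600.
P(Machine 2 | defective) = 0.1153 / 0.19600 = 0.5884.

Posterior probability ≈ 0.5884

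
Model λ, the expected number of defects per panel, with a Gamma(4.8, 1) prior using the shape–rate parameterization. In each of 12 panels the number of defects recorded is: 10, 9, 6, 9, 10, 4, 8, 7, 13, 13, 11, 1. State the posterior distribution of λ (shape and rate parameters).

Total count ∑xᵢ = 101 over n = 12 panels.
Gamma is conjugate to the Poisson likelihood: posterior is Gamma(shape = 4.8+101 = 105.8, rate = 1+12 = 13).

Posterior: Gamma(shape=105.8, rate=13)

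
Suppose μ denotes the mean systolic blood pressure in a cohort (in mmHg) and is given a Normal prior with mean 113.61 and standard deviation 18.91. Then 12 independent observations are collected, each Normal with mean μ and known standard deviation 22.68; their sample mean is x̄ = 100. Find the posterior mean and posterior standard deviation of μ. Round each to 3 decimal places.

With known σ, the Normal prior is conjugate. Weight on the data is w = (n/σ²)/(n/σ² + 1/τ₀²) = 0.0233289/(0.0233289+0.00279651) = 0.89296.
Posterior mean = w·x̄ + (1−w)·μ₀ = 0.89296·100 + 0.10704·113.61 = 101.457. Posterior variance = 1/(0.0233289+0.00279651) = 38.2768, so SD = 6.187.

Posterior mean ≈ 101.457; posterior SD ≈ 6.187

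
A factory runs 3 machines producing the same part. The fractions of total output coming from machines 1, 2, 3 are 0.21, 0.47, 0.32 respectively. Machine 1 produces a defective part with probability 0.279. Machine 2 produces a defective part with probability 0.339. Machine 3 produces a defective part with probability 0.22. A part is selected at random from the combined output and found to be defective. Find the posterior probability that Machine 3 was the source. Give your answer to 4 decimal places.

Posterior probability ≈ 0.2442

Tabulate prior·likelihood by source: [1] prior 0.21, lik 0.279, product 0.05859; [2] prior 0.47, lik 0.339, product 0.1593; [3] prior 0.32, lik 0.22, product 0.07040.
Normalizing constant = 0.28832; the posterior for Machine 3 is its product over the sum, 0.07040/0.28832 = 0.2442.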